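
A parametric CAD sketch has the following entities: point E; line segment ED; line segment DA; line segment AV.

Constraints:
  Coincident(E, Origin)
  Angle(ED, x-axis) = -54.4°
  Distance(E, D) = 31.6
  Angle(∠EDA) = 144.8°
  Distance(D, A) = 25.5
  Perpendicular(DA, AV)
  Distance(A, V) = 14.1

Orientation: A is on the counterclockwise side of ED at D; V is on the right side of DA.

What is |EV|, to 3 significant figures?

60.6

∠EDA = 144.8°, so DA runs at -54.4° + (180° − 144.8°) = -19.2° from the x-axis; with |DA| = 25.5, A = D + 25.5·(cos -19.2°, sin -19.2°) = (42.5, -34.1). DA ⟂ AV; with |AV| = 14.1 on the right of DA, V = A + 14.1·(-0.329, -0.944) = (37.8, -47.4). Then |EV| = |V − E| = 60.6.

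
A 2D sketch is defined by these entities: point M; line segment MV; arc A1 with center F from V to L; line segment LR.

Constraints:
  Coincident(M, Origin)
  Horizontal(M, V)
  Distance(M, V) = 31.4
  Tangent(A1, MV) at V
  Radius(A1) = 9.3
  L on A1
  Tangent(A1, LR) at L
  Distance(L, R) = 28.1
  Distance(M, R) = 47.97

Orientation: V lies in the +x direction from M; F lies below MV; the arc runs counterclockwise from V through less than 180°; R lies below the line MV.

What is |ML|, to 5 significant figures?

25.002

M is at the origin; MV is horizontal with |MV| = 31.4 and V on the +x side, so V = (31.400, 0.0000). The tangent condition forces FV to be normal to MV, so F = V + (0, -9.3) = (31.400, -9.3000). Since FL ⟂ LR (tangency), |FR| = √(9.3² + 28.1²) = 29.599 regardless of where L sits on A1. So R lies on both circle(M, 47.97) and circle(F, 29.599); the below-MV intersection is R = (28.296, -38.736). L is the foot of the tangent from R: L = (22.313, -11.280).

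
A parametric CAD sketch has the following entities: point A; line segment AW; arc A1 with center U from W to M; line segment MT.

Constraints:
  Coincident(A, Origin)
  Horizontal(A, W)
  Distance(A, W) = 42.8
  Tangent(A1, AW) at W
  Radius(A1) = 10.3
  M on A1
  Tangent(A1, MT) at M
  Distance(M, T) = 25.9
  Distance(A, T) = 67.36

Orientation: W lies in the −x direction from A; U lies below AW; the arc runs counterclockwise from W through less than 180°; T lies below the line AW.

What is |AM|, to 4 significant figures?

53.45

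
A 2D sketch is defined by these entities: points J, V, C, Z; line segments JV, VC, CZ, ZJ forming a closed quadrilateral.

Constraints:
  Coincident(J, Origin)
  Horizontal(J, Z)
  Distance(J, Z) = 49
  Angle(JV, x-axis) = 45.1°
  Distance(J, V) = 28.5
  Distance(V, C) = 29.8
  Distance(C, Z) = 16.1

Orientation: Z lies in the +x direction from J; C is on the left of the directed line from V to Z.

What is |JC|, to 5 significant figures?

52.176

Checks: J = (0.00, 0.00) ✓; |VC| = 29.80 ✓; |CZ| = 16.10 ✓.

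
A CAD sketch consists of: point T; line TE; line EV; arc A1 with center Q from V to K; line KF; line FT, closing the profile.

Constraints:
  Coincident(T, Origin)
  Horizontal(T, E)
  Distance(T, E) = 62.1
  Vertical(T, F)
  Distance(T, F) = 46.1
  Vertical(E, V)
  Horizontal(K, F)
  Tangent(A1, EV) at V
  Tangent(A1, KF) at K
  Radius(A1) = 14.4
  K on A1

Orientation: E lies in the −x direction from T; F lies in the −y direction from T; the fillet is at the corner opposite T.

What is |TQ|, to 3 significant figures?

57.3

T and F share the same x with |TF| = 46.1 and F on the −y side, so F = (0.00, -46.1). The virtual corner opposite T is at (-62.1, -46.1). Since A1 is tangent to EV there, QV ⟂ EV and the tangent condition forces QK to be normal to KF, with radius 14.4, so the center Q sits 14.4 in from both sides at Q = (-47.7, -31.7). Then |TQ| = |Q − T| = 57.3.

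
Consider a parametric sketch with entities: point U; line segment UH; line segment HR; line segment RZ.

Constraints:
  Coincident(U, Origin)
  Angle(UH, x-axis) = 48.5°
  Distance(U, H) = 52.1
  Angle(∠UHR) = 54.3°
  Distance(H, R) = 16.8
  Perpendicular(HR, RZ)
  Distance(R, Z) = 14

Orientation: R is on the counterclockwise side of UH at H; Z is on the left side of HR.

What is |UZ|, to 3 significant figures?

31.4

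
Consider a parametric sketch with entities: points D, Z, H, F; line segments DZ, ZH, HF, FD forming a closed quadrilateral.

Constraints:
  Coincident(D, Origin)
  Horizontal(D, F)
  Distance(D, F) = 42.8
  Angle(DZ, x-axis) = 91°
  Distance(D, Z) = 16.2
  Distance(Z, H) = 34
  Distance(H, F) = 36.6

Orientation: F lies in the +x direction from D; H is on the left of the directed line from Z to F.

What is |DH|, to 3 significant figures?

44.4

Checks: D.y = 0.00, F.y = 0.00 ✓; |ZH| = 34.00 ✓; |HF| = 36.60 ✓.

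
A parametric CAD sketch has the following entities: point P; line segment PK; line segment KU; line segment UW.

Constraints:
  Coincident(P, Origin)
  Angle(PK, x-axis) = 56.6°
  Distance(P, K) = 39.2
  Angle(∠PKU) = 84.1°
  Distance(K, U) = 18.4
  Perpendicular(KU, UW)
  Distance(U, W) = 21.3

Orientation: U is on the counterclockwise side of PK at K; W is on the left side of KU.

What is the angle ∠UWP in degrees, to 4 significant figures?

140.9°

P is at the origin; PK runs at 56.6° with length 39.2, so K = 39.2·(cos 56.6°, sin 56.6°) = (21.58, 32.73). ∠PKU = 84.1°, so KU runs at 56.6° + (180° − 84.1°) = 152.5° from the x-axis; with |KU| = 18.4, U = K + 18.4·(cos 152.5°, sin 152.5°) = (5.258, 41.22). KU ⟂ UW; with |UW| = 21.3 on the left of KU, W = U + 21.3·(-0.4617, -0.8870) = (-4.577, 22.33). Then cos ∠UWP = WU·WP / (|WU||WP|), giving 140.9°.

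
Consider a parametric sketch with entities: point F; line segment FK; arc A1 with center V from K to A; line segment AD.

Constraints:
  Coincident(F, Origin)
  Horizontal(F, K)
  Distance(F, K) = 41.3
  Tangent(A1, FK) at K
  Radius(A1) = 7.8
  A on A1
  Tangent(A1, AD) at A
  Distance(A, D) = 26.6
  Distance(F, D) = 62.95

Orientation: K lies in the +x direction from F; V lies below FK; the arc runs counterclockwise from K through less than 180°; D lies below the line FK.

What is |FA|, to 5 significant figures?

37.989

F is at the origin; F and K share the same y with |FK| = 41.3 and K on the +x side, so K = (41.300, 0.0000). Since A1 is tangent to FK there, VK ⟂ FK, so V = K + (0, -7.8) = (41.300, -7.8000). Since VA ⟂ AD (tangency), |VD| = √(7.8² + 26.6²) = 27.720 regardless of where A sits on A1. So D lies on both circle(F, 62.95) and circle(V, 27.720); the below-FK intersection is D = (53.925, -32.478). A is the foot of the tangent from D: A = (35.636, -13.163).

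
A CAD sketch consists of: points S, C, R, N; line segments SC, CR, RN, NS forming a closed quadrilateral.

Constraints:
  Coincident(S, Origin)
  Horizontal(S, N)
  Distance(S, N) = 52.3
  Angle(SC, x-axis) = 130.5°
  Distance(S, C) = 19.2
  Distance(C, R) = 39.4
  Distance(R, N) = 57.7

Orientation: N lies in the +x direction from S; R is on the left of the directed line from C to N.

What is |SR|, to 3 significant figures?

45.8

Checks: |CR| = 39.40 ✓; |RN| = 57.70 ✓.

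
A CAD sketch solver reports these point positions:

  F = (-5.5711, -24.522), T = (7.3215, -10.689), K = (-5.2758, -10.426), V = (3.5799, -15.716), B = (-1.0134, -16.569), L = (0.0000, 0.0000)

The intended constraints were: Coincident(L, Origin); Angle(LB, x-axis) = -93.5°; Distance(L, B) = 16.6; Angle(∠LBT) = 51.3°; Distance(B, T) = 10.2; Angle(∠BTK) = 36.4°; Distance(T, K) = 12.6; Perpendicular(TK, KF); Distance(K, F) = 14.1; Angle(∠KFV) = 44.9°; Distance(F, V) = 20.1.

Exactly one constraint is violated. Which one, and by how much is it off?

Distance(F, V) = 20.1 — off by 7.40.

L = (0.00, 0.00) ✓; LB at -93.50° ✓; |LB| = 16.60 ✓; ∠LBT = 51.30° ✓; |BT| = 10.20 ✓; ∠BTK = 36.40° ✓; |TK| = 12.60 ✓; ∠(TK, KF) = 90.00° ✓; |KF| = 14.10 ✓; ∠KFV = 44.90° ✓; |FV| = 12.70 ✗.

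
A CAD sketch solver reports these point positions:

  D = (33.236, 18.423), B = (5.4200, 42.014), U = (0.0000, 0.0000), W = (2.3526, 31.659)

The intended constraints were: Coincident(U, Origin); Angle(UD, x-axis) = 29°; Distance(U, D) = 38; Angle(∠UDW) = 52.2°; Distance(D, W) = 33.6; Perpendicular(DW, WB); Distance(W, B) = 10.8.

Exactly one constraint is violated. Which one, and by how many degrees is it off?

Perpendicular(DW, WB) — off by 6.70°.

U = (0.00, 0.00) ✓; UD at 29.00° ✓; |UD| = 38.00 ✓; ∠UDW = 52.20° ✓; |DW| = 33.60 ✓; ∠(DW, WB) = 83.30° ✗; |WB| = 10.80 ✓.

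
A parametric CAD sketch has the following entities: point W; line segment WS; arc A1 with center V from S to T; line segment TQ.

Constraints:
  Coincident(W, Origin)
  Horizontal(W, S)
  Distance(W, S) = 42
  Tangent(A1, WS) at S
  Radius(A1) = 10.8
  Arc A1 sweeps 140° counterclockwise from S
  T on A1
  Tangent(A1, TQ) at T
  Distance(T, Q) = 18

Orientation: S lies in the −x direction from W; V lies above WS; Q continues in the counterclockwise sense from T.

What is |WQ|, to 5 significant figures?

57.663

W is at the origin; W and S share the same y with |WS| = 42.0 and S on the −x side, so S = (-42.000, 0.0000). The tangent condition forces VS to be normal to WS, so V = S + (0, 10.8) = (-42.000, 10.800). On A1, S sits at bearing -90° from V; a 140° counterclockwise sweep puts T at bearing 50°, so T = V + 10.8·(cos 50°, sin 50°) = (-35.058, 19.073). A1 meets TQ tangentially, so VT is at right angles to TQ, so TQ runs along (−sin 50°, cos 50°); with |TQ| = 18.0, Q = (-48.847, 30.643). Then |WQ| = |Q − W| = 57.663.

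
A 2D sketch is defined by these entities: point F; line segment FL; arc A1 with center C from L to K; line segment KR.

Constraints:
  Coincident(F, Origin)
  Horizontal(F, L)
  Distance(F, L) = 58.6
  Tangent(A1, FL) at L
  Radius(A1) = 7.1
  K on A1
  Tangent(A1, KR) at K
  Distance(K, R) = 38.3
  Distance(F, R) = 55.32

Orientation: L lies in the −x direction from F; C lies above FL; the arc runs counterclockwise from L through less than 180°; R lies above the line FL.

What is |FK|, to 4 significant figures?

52.18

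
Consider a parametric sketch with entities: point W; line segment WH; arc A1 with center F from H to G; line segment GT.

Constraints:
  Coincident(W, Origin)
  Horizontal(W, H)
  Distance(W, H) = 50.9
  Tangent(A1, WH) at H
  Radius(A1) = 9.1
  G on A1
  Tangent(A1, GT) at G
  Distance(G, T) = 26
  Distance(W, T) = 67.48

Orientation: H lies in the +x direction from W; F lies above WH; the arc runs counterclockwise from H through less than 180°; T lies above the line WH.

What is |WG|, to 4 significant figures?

60.79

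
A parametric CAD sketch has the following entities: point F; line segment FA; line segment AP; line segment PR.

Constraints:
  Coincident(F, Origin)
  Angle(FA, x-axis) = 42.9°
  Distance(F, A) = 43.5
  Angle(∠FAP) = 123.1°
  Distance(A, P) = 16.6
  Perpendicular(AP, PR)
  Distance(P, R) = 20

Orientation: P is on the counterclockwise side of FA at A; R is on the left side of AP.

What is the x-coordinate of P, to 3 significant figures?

29.0

F is at the origin; FA runs at 42.9° with length 43.5, so A = 43.5·(cos 42.9°, sin 42.9°) = (31.9, 29.6). ∠FAP = 123.1°, so AP runs at 42.9° + (180° − 123.1°) = 99.8° from the x-axis; with |AP| = 16.6, P = A + 16.6·(cos 99.8°, sin 99.8°) = (29.0, 46.0). So P.x = 29.0.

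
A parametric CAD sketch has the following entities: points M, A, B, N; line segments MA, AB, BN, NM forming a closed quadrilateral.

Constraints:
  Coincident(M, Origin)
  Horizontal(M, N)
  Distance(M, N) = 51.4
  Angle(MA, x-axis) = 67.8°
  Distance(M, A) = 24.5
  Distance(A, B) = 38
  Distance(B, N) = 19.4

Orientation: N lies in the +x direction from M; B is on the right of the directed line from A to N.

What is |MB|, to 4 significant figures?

33.92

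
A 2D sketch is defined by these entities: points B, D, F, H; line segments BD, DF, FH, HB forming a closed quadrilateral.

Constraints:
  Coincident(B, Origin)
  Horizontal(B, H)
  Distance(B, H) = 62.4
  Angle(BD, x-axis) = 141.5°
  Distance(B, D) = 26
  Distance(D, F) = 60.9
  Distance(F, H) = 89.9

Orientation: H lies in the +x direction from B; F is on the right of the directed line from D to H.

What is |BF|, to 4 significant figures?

47.22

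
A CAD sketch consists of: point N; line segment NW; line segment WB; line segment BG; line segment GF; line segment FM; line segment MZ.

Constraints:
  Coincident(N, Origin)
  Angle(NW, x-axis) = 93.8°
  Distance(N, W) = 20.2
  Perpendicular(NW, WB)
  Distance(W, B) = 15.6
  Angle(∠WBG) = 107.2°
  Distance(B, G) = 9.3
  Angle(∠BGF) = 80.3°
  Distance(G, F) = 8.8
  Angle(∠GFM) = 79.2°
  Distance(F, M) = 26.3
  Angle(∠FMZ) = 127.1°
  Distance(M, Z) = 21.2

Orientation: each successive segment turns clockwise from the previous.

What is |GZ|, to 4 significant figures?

38.34

N is at the origin; NW runs at 93.8° with length 20.2, so W = (-1.339, 20.16). NW ⟂ WB, so WB runs at 3.800°; with |WB| = 15.6, B = (14.23, 21.19). ∠WBG = 107.2° gives BG at -69.00° from the x-axis; with |BG| = 9.3, G = (17.56, 12.51). ∠BGF = 80.3° gives GF at -168.7° from the x-axis; with |GF| = 8.8, F = (8.930, 10.78). ∠GFM = 79.2° gives FM at 90.50° from the x-axis; with |FM| = 26.3, M = (8.701, 37.08). ∠FMZ = 127.1° gives MZ at 37.60° from the x-axis; with |MZ| = 21.2, Z = (25.50, 50.02). Then |GZ| = |Z − G| = 38.34.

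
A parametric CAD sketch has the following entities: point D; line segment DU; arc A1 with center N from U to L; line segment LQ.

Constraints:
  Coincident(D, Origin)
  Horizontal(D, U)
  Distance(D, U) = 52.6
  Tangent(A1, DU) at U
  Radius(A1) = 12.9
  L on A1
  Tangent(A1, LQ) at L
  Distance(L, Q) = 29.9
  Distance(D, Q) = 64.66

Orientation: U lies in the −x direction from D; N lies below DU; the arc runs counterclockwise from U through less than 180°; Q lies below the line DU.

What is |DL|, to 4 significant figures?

66.41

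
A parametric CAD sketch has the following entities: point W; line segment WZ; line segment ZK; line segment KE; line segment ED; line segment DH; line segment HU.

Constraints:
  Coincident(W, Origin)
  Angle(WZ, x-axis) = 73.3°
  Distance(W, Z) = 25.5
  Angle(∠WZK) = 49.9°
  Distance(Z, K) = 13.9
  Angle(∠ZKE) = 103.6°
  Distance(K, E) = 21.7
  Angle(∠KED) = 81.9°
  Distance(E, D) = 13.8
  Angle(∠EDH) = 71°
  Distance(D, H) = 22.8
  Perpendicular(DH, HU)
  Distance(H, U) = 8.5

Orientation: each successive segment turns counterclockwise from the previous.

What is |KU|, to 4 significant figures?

5.432

W is at the origin; WZ runs at 73.3° with length 25.5, so Z = (7.328, 24.42). ∠WZK = 49.9° gives ZK at -156.6° from the x-axis; with |ZK| = 13.9, K = (-5.429, 18.90). ∠ZKE = 103.6° gives KE at -80.20° from the x-axis; with |KE| = 21.7, E = (-1.736, -2.479). ∠KED = 81.9° gives ED at 17.90° from the x-axis; with |ED| = 13.8, D = (11.40, 1.762). ∠EDH = 71.0° gives DH at 126.9° from the x-axis; with |DH| = 22.8, H = (-2.293, 20.00). DH is perpendicular to HU, so HU runs at -143.1°; with |HU| = 8.5, U = (-9.090, 14.89). Then |KU| = |U − K| = 5.432.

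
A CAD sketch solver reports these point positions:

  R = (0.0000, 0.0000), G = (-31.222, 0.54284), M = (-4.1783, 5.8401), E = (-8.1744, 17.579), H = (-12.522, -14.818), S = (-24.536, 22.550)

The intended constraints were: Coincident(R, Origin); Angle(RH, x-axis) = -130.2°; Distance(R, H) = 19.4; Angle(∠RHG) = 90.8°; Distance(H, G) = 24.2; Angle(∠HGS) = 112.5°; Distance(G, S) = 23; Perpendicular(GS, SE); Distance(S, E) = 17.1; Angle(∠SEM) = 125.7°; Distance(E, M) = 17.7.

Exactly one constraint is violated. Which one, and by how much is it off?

Distance(E, M) = 17.7 — off by 5.30.

R = (0.00, 0.00) ✓; RH at -130.2° ✓; |RH| = 19.40 ✓; ∠RHG = 90.80° ✓; |HG| = 24.20 ✓; ∠HGS = 112.5° ✓; |GS| = 23.00 ✓; ∠(GS, SE) = 90.00° ✓; |SE| = 17.10 ✓; ∠SEM = 125.7° ✓; |EM| = 12.40 ✗.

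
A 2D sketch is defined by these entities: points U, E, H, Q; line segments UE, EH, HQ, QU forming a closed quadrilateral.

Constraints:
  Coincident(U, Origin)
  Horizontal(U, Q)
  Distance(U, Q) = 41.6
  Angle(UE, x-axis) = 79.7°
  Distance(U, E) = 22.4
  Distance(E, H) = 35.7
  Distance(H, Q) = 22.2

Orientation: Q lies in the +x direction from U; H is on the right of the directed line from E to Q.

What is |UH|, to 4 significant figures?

23.25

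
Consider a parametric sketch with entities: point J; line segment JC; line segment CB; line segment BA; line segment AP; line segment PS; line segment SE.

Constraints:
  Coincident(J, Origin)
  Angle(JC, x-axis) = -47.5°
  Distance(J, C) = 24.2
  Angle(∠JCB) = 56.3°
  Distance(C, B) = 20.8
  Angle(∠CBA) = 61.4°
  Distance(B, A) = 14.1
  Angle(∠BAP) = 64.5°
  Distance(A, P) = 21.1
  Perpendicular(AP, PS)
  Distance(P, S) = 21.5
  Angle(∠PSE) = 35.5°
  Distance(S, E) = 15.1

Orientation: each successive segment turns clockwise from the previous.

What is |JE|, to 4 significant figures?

23.16

J is at the origin; JC runs at -47.5° with length 24.2, so C = (16.35, -17.84). ∠JCB = 56.3° gives CB at -171.2° from the x-axis; with |CB| = 20.8, B = (-4.206, -21.02). ∠CBA = 61.4° gives BA at 70.20° from the x-axis; with |BA| = 14.1, A = (0.5703, -7.758). ∠BAP = 64.5° gives AP at -45.30° from the x-axis; with |AP| = 21.1, P = (15.41, -22.76). AP ⟂ PS, so PS runs at -135.3°; with |PS| = 21.5, S = (0.1298, -37.88). ∠PSE = 35.5° gives SE at 80.20° from the x-axis; with |SE| = 15.1, E = (2.700, -23.00). Then |JE| = |E − J| = 23.16.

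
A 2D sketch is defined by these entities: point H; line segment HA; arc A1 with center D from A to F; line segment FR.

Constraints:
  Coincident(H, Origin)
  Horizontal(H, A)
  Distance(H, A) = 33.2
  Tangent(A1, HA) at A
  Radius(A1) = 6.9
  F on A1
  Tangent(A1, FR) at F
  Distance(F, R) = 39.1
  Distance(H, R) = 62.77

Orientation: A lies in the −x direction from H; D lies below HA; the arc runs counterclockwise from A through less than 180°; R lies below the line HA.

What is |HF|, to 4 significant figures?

40.56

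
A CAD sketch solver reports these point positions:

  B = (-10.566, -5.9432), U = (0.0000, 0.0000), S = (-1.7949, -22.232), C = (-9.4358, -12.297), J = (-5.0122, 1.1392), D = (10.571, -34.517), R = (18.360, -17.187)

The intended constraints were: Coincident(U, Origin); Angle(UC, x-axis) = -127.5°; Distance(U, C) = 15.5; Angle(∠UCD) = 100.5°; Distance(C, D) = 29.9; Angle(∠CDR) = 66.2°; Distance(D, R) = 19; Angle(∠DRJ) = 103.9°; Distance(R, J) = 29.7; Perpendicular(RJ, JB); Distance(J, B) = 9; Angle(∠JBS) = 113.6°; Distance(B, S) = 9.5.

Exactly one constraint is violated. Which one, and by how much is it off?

Distance(B, S) = 9.5 — off by 9.00.

U = (0.00, 0.00) ✓; UC at -127.5° ✓; |UC| = 15.50 ✓; ∠UCD = 100.5° ✓; |CD| = 29.90 ✓; ∠CDR = 66.20° ✓; |DR| = 19.00 ✓; ∠DRJ = 103.9° ✓; |RJ| = 29.70 ✓; ∠(RJ, JB) = 90.00° ✓; |JB| = 9.000 ✓; ∠JBS = 113.6° ✓; |BS| = 18.50 ✗.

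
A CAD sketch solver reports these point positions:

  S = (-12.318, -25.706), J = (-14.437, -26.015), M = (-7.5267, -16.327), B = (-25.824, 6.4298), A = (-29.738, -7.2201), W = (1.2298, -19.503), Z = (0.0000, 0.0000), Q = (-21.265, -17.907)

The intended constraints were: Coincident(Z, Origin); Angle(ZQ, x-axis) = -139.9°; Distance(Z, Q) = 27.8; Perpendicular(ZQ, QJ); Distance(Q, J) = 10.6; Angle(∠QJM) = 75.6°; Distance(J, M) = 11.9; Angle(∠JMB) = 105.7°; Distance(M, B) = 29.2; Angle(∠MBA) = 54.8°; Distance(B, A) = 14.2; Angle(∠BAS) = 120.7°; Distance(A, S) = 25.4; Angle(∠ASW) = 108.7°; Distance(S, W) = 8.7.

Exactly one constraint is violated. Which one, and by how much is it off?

Distance(S, W) = 8.7 — off by 6.20.

Z = (0.00, 0.00) ✓; ZQ at -139.9° ✓; |ZQ| = 27.80 ✓; ∠(ZQ, QJ) = 90.00° ✓; |QJ| = 10.60 ✓; ∠QJM = 75.60° ✓; |JM| = 11.90 ✓; ∠JMB = 105.7° ✓; |MB| = 29.20 ✓; ∠MBA = 54.80° ✓; |BA| = 14.20 ✓; ∠BAS = 120.7° ✓; |AS| = 25.40 ✓; ∠ASW = 108.7° ✓; |SW| = 14.90 ✗.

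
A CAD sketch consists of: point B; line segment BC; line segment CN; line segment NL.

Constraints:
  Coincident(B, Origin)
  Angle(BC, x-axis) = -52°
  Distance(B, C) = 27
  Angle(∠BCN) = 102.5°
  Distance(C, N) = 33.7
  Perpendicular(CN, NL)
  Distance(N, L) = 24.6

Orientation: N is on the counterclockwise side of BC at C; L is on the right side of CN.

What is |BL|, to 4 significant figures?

64.50

B is at the origin; BC runs at -52.0° with length 27.0, so C = 27.0·(cos -52.0°, sin -52.0°) = (16.62, -21.28). ∠BCN = 102.5°, so CN runs at -52.0° + (180° − 102.5°) = 25.50° from the x-axis; with |CN| = 33.7, N = C + 33.7·(cos 25.50°, sin 25.50°) = (47.04, -6.768). CN ⟂ NL; with |NL| = 24.6 on the right of CN, L = N + 24.6·(0.4305, -0.9026) = (57.63, -28.97). Then |BL| = |L − B| = 64.50.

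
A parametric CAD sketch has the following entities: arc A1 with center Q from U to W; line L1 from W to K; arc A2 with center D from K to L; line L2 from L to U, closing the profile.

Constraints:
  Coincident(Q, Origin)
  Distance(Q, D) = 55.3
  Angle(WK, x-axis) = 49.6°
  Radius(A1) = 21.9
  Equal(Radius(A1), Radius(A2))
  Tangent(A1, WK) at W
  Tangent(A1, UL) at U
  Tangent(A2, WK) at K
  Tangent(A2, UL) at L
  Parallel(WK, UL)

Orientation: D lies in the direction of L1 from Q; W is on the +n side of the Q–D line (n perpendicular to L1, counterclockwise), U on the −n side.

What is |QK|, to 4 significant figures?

59.48

The slot axis is L1's direction at 49.6°, so u = (cos 49.6°, sin 49.6°) = (0.6481, 0.7615) and n = (−sin 49.6°, cos 49.6°) = (-0.7615, 0.6481). Q is at the origin and D lies 55.3 along u from Q, so D = 55.3·u = (35.84, 42.11). Tangency of A1 to both parallel lines with radius 21.9 puts W and U at Q ± 21.9·n: W = (-16.68, 14.19), U = (16.68, -14.19). Equal radii place K and L the same way about D: K = D + 21.9·n = (19.16, 56.31), L = D − 21.9·n = (52.52, 27.92). Then |QK| = |K − Q| = 59.48.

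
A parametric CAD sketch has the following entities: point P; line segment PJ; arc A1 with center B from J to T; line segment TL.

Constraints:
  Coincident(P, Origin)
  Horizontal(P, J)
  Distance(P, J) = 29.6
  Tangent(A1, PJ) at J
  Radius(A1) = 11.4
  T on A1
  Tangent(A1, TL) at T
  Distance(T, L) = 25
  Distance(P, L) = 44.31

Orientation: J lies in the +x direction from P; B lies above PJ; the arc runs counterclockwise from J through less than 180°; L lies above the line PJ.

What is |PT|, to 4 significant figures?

42.71

Checks: ∠(BJ, JP) = 90.00° ✓; |BT| = 11.40 ✓; ∠(BT, TL) = 90.00° ✓; |TL| = 25.00 ✓; |PL| = 44.31 ✓.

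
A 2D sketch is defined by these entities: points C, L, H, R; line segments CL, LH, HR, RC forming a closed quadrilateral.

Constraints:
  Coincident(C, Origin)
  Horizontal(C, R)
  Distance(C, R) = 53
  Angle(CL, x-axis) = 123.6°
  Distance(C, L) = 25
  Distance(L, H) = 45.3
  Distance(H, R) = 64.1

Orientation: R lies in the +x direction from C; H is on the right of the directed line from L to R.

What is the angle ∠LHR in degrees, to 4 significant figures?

77.47°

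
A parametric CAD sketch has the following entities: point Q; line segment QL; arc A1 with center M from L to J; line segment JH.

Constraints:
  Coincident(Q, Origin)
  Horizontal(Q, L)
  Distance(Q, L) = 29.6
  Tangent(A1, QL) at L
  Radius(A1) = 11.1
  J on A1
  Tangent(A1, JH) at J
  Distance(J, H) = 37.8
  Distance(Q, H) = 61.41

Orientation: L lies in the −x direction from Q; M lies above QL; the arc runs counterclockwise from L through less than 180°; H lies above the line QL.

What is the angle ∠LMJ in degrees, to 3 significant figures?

115°

Checks: Q.y = 0.00, L.y = 0.00 ✓; |MJ| = 11.10 ✓; ∠(MJ, JH) = 90.00° ✓; |JH| = 37.80 ✓; |QH| = 61.41 ✓.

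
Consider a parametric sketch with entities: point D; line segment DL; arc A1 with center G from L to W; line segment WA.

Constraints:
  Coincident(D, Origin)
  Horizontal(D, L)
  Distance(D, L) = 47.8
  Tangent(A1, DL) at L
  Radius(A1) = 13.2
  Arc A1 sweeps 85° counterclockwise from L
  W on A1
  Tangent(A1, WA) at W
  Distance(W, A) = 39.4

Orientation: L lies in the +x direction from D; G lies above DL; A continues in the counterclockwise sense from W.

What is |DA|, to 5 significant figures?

82.322

On A1, L sits at bearing -90° from G; an 85° counterclockwise sweep puts W at bearing -5°, so W = G + 13.2·(cos -5°, sin -5°) = (60.950, 12.050). Tangency of A1 to WA means the radius GW is perpendicular to WA, so WA runs along (−sin -5°, cos -5°); with |WA| = 39.4, A = (64.384, 51.300). Then |DA| = |A − D| = 82.322.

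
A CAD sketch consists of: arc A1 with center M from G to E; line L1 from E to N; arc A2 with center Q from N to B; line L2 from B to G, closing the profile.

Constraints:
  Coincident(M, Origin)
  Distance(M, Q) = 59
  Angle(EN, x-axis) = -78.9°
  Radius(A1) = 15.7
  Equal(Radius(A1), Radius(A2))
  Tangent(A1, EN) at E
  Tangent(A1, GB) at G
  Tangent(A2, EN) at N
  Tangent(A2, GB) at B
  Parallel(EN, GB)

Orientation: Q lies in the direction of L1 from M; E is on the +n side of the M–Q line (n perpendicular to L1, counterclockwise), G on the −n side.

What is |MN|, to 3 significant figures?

61.1

Tangency of A1 to both parallel lines with radius 15.7 puts E and G at M ± 15.7·n: E = (15.4, 3.02), G = (-15.4, -3.02). Equal radii place N and B the same way about Q: N = Q + 15.7·n = (26.8, -54.9), B = Q − 15.7·n = (-4.05, -60.9). Then |MN| = |N − M| = 61.1.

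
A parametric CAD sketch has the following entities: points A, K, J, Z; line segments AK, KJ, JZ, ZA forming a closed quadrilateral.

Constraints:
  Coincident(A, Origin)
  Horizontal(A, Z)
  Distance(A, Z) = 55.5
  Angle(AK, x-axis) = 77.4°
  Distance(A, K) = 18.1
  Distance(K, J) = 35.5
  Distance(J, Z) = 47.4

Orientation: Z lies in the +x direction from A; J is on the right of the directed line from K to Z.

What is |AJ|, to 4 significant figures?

20.46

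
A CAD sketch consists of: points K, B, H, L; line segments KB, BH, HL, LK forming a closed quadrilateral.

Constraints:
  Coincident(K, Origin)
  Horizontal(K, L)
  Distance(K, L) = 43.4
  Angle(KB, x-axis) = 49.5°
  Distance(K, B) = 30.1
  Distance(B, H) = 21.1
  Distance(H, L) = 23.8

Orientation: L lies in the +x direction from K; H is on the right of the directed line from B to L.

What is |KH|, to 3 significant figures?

19.7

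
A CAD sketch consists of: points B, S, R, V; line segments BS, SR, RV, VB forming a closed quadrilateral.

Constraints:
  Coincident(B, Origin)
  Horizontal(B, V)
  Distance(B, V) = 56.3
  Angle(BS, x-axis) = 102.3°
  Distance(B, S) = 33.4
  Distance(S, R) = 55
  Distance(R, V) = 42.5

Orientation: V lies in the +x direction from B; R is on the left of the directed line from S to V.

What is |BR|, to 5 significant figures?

62.827

Checks: |SR| = 55.00 ✓; |RV| = 42.50 ✓.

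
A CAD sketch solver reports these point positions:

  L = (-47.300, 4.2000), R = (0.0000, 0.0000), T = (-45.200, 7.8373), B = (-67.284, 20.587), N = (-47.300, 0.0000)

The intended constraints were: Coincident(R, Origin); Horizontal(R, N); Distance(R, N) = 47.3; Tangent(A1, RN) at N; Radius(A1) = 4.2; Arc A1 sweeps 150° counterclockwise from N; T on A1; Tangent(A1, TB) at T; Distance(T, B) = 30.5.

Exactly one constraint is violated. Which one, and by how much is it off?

Distance(T, B) = 30.5 — off by 5.00.

R = (0.00, 0.00) ✓; R.y = 0.00, N.y = 0.00 ✓; |RN| = 47.30 ✓; ∠(LN, NR) = 90.00° ✓; |LN| = 4.200 ✓; bearing(L→T) − bearing(L→N) = 150.0° ✓; |LT| = 4.200 ✓; ∠(LT, TB) = 90.00° ✓; |TB| = 25.50 ✗.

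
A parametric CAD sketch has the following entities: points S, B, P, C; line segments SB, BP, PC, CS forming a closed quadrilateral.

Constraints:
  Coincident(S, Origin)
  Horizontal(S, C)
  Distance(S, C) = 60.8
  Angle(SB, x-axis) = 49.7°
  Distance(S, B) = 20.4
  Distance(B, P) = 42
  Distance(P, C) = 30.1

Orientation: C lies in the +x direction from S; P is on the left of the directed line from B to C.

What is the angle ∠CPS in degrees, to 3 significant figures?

76.3°

S is at the origin; SC is horizontal with |SC| = 60.8 and C in +x, so C = (60.8, 0). SB runs at 49.7° with |SB| = 20.4, so B = (13.2, 15.6). P is determined by |BP| = 42.0 and |PC| = 30.1 together: it lies at the intersection of circle(B, 42.0) and circle(C, 30.1). With |BC| = 50.1, the foot of the radical line on BC is 33.6 from B and the perpendicular offset is √(42.0² − 33.6²) = 25.2. Taking the left-of-BC solution: P = (53.0, 29.1).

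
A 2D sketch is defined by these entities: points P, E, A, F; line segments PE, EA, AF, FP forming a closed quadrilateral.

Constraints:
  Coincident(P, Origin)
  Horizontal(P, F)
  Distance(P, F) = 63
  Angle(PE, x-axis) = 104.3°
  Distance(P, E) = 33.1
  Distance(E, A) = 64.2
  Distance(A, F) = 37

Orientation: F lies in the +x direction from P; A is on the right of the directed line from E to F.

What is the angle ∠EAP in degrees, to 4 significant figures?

21.24°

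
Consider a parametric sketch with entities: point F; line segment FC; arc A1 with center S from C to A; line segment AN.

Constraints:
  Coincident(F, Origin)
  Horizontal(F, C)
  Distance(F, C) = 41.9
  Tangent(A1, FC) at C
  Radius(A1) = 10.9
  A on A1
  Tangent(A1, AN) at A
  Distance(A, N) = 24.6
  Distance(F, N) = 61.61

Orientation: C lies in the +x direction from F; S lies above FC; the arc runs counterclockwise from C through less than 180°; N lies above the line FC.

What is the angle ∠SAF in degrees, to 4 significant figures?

5.617°

F is at the origin; FC is horizontal with |FC| = 41.9 and C on the +x side, so C = (41.90, 0.000). A1 meets FC tangentially, so SC is at right angles to FC, so S = C + (0, 10.9) = (41.90, 10.90). Since SA ⟂ AN (tangency), |SN| = √(10.9² + 24.6²) = 26.91 regardless of where A sits on A1. So N lies on both circle(F, 61.61) and circle(S, 26.91); the above-FC intersection is N = (49.47, 36.72). A is the foot of the tangent from N: A = (52.71, 12.33).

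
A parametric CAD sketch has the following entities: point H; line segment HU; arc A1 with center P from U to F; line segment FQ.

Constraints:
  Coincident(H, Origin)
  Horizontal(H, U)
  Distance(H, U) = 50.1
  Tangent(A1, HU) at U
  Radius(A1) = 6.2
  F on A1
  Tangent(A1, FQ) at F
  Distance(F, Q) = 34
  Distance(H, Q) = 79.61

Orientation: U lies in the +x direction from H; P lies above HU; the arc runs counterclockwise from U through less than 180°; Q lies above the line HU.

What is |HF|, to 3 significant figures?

55.5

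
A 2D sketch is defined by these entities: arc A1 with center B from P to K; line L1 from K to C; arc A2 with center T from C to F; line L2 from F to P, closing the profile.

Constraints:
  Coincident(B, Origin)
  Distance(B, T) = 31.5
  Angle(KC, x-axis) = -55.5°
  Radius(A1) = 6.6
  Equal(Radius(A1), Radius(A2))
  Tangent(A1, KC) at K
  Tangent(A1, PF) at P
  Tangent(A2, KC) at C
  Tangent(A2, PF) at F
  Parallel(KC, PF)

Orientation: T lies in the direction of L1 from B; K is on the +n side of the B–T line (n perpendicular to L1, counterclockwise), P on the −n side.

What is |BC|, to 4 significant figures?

32.18

The slot axis is L1's direction at -55.5°, so u = (cos -55.5°, sin -55.5°) = (0.5664, -0.8241) and n = (−sin -55.5°, cos -55.5°) = (0.8241, 0.5664). B is at the origin and T lies 31.5 along u from B, so T = 31.5·u = (17.84, -25.96). Tangency of A1 to both parallel lines with radius 6.6 puts K and P at B ± 6.6·n: K = (5.439, 3.738), P = (-5.439, -3.738). Equal radii place C and F the same way about T: C = T + 6.6·n = (23.28, -22.22), F = T − 6.6·n = (12.40, -29.70). Then |BC| = |C − B| = 32.18.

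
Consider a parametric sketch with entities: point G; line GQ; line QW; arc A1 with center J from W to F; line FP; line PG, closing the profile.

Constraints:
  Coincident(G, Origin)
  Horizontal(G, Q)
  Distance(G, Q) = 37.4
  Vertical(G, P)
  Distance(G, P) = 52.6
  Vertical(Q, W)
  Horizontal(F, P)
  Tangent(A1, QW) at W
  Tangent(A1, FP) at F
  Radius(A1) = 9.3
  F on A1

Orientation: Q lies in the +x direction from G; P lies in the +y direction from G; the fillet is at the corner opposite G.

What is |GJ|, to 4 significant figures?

51.62

G is at the origin; G and Q share the same y with |GQ| = 37.4 and Q on the +x side, so Q = (37.40, 0.000). G and P share the same x with |GP| = 52.6 and P on the +y side, so P = (0.000, 52.60). The virtual corner opposite G is at (37.40, 52.60). The tangent condition forces JW to be normal to QW and tangency of A1 to FP means the radius JF is perpendicular to FP, with radius 9.3, so the center J sits 9.3 in from both sides at J = (28.10, 43.30). Then |GJ| = |J − G| = 51.62.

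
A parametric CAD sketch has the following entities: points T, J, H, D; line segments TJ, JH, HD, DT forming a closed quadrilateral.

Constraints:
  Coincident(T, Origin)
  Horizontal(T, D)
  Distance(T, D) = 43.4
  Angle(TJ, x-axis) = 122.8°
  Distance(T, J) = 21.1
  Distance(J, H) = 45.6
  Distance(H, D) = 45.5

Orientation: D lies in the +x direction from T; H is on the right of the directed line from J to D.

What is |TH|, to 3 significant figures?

25.3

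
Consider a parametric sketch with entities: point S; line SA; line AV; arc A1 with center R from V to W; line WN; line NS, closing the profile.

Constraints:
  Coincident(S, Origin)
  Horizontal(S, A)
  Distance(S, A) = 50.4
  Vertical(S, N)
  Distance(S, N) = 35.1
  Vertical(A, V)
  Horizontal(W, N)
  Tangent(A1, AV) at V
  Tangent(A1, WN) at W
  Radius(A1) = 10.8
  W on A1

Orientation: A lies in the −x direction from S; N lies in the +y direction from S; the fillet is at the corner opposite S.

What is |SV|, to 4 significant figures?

55.95

S is at the origin; S and A share the same y with |SA| = 50.4 and A on the −x side, so A = (-50.40, 0.000). S and N share the same x with |SN| = 35.1 and N on the +y side, so N = (0.000, 35.10). The virtual corner opposite S is at (-50.40, 35.10). A1 meets AV tangentially, so RV is at right angles to AV and since A1 is tangent to WN there, RW ⟂ WN, with radius 10.8, so the center R sits 10.8 in from both sides at R = (-39.60, 24.30). That places the tangent points at V = (-50.40, 24.30) on AV and W = (-39.60, 35.10) on WN. Then |SV| = |V − S| = 55.95.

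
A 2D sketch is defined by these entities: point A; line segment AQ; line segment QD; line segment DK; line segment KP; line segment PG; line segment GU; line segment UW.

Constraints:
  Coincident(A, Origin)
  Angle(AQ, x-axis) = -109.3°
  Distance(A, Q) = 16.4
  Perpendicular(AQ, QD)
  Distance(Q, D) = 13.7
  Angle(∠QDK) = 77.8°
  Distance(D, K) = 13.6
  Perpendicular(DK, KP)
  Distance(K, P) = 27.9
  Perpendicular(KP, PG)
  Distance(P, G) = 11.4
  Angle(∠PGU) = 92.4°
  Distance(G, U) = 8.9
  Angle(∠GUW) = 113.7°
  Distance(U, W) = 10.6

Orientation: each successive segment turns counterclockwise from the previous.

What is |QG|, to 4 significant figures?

14.53

DK is perpendicular to KP, so KP runs at 172.9°; with |KP| = 27.9, P = (-18.50, -3.062). KP ⟂ PG, so PG runs at -97.10°; with |PG| = 11.4, G = (-19.90, -14.37). Then |QG| = |G − Q| = 14.53.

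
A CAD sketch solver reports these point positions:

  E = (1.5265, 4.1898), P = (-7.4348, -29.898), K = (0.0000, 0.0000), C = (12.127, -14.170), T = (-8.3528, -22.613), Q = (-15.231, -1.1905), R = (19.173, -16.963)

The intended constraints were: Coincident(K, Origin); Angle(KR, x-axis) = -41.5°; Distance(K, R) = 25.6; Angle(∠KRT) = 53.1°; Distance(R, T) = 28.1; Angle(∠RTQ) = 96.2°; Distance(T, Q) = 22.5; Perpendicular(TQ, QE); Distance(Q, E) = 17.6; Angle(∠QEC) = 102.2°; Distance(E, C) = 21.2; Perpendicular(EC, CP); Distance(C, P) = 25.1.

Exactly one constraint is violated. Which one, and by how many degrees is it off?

Perpendicular(EC, CP) — off by 8.80°.

K = (0.00, 0.00) ✓; KR at -41.50° ✓; |KR| = 25.60 ✓; ∠KRT = 53.10° ✓; |RT| = 28.10 ✓; ∠RTQ = 96.20° ✓; |TQ| = 22.50 ✓; ∠(TQ, QE) = 90.00° ✓; |QE| = 17.60 ✓; ∠QEC = 102.2° ✓; |EC| = 21.20 ✓; ∠(EC, CP) = 81.20° ✗; |CP| = 25.10 ✓.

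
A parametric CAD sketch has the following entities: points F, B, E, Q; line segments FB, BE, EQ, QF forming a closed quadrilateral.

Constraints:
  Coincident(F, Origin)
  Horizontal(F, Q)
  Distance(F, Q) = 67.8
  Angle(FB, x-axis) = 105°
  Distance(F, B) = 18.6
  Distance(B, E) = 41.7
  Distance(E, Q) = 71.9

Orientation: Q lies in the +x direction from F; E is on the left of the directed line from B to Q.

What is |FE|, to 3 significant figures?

55.7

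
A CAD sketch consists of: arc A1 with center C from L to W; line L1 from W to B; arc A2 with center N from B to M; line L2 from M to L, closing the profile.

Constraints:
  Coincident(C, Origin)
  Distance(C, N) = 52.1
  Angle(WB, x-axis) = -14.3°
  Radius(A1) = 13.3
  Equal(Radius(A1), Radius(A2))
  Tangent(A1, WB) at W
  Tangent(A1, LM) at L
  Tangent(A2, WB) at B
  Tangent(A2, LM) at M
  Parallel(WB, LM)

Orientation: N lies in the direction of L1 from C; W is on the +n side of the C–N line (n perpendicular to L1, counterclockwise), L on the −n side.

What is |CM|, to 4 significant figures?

53.77

Tangency of A1 to both parallel lines with radius 13.3 puts W and L at C ± 13.3·n: W = (3.285, 12.89), L = (-3.285, -12.89). Equal radii place B and M the same way about N: B = N + 13.3·n = (53.77, 0.01926), M = N − 13.3·n = (47.20, -25.76). Then |CM| = |M − C| = 53.77.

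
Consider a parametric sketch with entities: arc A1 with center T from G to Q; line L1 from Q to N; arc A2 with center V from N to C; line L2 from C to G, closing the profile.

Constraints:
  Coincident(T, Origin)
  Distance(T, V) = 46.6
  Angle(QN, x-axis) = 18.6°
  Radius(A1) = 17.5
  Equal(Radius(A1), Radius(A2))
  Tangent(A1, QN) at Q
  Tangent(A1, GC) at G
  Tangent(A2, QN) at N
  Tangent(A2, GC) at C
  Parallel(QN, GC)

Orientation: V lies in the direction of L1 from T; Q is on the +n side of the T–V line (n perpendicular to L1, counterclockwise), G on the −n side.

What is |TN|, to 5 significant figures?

49.778

The slot axis is L1's direction at 18.6°, so u = (cos 18.6°, sin 18.6°) = (0.94777, 0.31896) and n = (−sin 18.6°, cos 18.6°) = (-0.31896, 0.94777). T is at the origin and V lies 46.6 along u from T, so V = 46.6·u = (44.166, 14.864). Tangency of A1 to both parallel lines with radius 17.5 puts Q and G at T ± 17.5·n: Q = (-5.5818, 16.586), G = (5.5818, -16.586). Equal radii place N and C the same way about V: N = V + 17.5·n = (38.584, 31.449), C = V − 17.5·n = (49.748, -1.7224). Then |TN| = |N − T| = 49.778.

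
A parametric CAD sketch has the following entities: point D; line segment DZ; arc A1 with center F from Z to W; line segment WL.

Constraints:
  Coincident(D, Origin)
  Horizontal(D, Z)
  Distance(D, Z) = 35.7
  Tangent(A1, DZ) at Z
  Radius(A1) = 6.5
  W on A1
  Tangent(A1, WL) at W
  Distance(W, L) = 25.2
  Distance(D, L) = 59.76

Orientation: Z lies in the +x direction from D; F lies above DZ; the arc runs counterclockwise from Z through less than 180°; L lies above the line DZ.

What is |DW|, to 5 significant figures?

41.336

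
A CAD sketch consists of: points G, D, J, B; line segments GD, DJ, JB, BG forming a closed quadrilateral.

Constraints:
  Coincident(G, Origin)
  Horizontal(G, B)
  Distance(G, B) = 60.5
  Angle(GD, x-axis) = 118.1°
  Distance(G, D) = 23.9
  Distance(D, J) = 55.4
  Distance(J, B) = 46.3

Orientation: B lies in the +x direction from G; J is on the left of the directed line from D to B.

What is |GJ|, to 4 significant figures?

57.86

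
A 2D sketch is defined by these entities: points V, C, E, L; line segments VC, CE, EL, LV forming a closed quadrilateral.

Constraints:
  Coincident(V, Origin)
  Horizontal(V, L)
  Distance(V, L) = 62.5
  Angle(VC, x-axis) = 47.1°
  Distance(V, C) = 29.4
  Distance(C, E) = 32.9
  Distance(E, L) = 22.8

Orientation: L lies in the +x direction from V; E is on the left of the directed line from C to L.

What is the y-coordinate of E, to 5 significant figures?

20.681

Checks: |CE| = 32.90 ✓; |EL| = 22.80 ✓.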